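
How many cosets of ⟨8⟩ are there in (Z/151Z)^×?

Since 8 ∈ (Z/151Z)^×, its order divides φ(151) = 151 − 1 = 150 = 2 · 3 · 5^2.
Divisors of 150: 1, 2, 3, 5, 6, 10, 15, 25, 30, 50, 75, 150.
Evaluate successive powers at the divisors of 150:
8^1 ≡ 8
8^2 ≡ 64
8^3 ≡ 59
8^5 ≡ 1
Thus |⟨8⟩| = ord(8) = 5.
Index = |(Z/151Z)^×| / |⟨8⟩| = 150 / 5 = 30.

30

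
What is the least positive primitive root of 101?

2

φ(101) = 101 − 1 = 100 = 2^2 · 5^2.
g is a primitive root iff g^(100/q) ≢ 1 (mod 101) for each prime q ∈ {2, 5}.
g = 2: 2^50 ≡ 100; 2^20 ≡ 95 — none is 1, so 2 is a primitive root.
Hence the least primitive root of 101 is 2.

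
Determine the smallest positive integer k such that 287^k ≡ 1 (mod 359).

358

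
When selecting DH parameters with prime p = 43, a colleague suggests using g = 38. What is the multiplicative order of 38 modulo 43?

The order of 38 must divide φ(43) = 43 − 1 = 42 = 2 · 3 · 7.
Divisors of 42: 1, 2, 3, 6, 7, 14, 21, 42.
Check 38^d mod 43 for each divisor in increasing order:
38^1 ≡ 38
38^2 ≡ 25
38^3 ≡ 4
38^6 ≡ 16
38^7 ≡ 6
38^14 ≡ 36
38^21 ≡ 1
So ord_43(38) = 21.

21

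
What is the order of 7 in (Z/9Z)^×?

3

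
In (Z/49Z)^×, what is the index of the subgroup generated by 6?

3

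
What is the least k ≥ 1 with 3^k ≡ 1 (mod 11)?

5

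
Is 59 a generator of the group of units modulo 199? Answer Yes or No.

No

φ(199) = 199 − 1 = 198 = 2 · 3^2 · 11.
It suffices to check that the order of 59 is not a proper divisor of 198: compute 59^(198/q) for q ∈ {2, 3, 11}.
59^99 ≡ 198 (mod 199)  [q = 2: ≢ 1 ✓]
59^66 ≡ 1 (mod 199)  [q = 3: ≡ 1 ✗]
59^18 ≡ 63 (mod 199)  [q = 11: ≢ 1 ✓]
Since 59^66 ≡ 1, the order of 59 divides 66 < 198, so 59 is not a primitive root.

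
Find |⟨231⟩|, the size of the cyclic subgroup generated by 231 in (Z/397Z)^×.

132

By Lagrange's theorem, ord_397(231) divides φ(397) = 397 − 1 = 396 = 2^2 · 3^2 · 11.
Divisors of 396: 1, 2, 3, 4, 6, 9, 11, 12, 18, 22, 33, 36, 44, 66, 99, 132, 198, 396.
Compute 231^d (mod 397) for the divisors d until we hit 1:
231^1 ≡ 231
231^2 ≡ 163
231^3 ≡ 335
231^4 ≡ 367
231^6 ≡ 271
231^9 ≡ 269
231^11 ≡ 177
231^12 ≡ 393
231^18 ≡ 107
231^22 ≡ 363
231^33 ≡ 334
231^36 ≡ 333
231^44 ≡ 362
231^66 ≡ 396
231^99 ≡ 63
231^132 ≡ 1
Hence ord(231) = 132.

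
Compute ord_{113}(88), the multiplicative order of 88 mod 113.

56

ord(88) | φ(113) = 113 − 1 = 112 = 2^4 · 7.
Divisors of 112: 1, 2, 4, 7, 8, 14, 16, 28, 56, 112.
Test each divisor d:
88^1 ≡ 88 (mod 113)
88^2 ≡ 60 (mod 113)
88^4 ≡ 97 (mod 113)
88^7 ≡ 44 (mod 113)
88^8 ≡ 30 (mod 113)
88^14 ≡ 15 (mod 113)
88^16 ≡ 109 (mod 113)
88^28 ≡ 112 (mod 113)
88^56 ≡ 1 (mod 113) ✓
Hence ord(88) = 56.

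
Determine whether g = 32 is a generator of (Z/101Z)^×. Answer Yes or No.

No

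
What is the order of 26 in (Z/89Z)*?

Since 26 ∈ (Z/89Z)^×, its order divides φ(89) = 89 − 1 = 88 = 2^3 · 11.
Divisors of 88: 1, 2, 4, 8, 11, 22, 44, 88.
Evaluate successive powers at the divisors of 88:
26^1 ≡ 26 (mod 89)
26^2 ≡ 53 (mod 89)
26^4 ≡ 50 (mod 89)
26^8 ≡ 8 (mod 89)
26^11 ≡ 77 (mod 89)
26^22 ≡ 55 (mod 89)
26^44 ≡ 88 (mod 89)
26^88 ≡ 1 (mod 89) ✓
The smallest such exponent is 88, so the order of 26 is 88.

88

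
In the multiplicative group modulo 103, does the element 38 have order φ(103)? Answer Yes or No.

φ(103) = 103 − 1 = 102 = 2 · 3 · 17.
It suffices to check that the order of 38 is not a proper divisor of 102: compute 38^(102/q) for q ∈ {2, 3, 17}.
38^51 ≡ 1 (mod 103)  [q = 2: ≡ 1 ✗]
38^34 ≡ 56 (mod 103)  [q = 3: ≢ 1 ✓]
38^6 ≡ 8 (mod 103)  [q = 17: ≢ 1 ✓]
Since 38^51 ≡ 1, the order of 38 divides 51 < 102, so 38 is not a primitive root.

No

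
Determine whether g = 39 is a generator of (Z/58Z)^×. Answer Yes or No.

Yes

φ(58) = φ(2)·φ(29) = 1·28 = 28 = 2^2 · 7.
Test 39^(28/q) mod 58 for each prime factor q of 28:
39^14 ≡ 57 (mod 58)  [q = 2: ≢ 1 ✓]
39^4 ≡ 53 (mod 58)  [q = 7: ≢ 1 ✓]
Every test exponent gives a nontrivial residue, hence 39 generates the full group.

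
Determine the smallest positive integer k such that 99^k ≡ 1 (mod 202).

100

The order of 99 must divide φ(202) = φ(2)·φ(101) = 1·100 = 100 = 2^2 · 5^2.
Divisors of 100: 1, 2, 4, 5, 10, 20, 25, 50, 100.
Check 99^d mod 202 for each divisor in increasing order:
99^1 ≡ 99
99^2 ≡ 105
99^4 ≡ 117
99^5 ≡ 69
99^10 ≡ 115
99^20 ≡ 95
99^25 ≡ 91
99^50 ≡ 201
99^100 ≡ 1
Therefore the multiplicative order of 99 modulo 202 is 100.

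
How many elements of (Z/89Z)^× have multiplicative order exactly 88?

40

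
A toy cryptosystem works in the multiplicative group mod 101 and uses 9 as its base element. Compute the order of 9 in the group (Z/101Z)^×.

ord(9) | φ(101) = 101 − 1 = 100 = 2^2 · 5^2.
Divisors of 100: 1, 2, 4, 5, 10, 20, 25, 50, 100.
Evaluate successive powers at the divisors of 100:
9^1 ≡ 9 (mod 101)
9^2 ≡ 81 (mod 101)
9^4 ≡ 97 (mod 101)
9^5 ≡ 65 (mod 101)
9^10 ≡ 84 (mod 101)
9^20 ≡ 87 (mod 101)
9^25 ≡ 100 (mod 101)
9^50 ≡ 1 (mod 101) ✓
The smallest such exponent is 50, so the order of 9 is 50.

50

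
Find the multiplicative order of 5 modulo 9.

6

The order of 5 must divide φ(9) = φ(3^2) = 3·(3−1) = 6 = 2 · 3.
Divisors of 6: 1, 2, 3, 6.
Test each divisor d:
5^1 ≡ 5 (mod 9)
5^2 ≡ 7 (mod 9)
5^3 ≡ 8 (mod 9)
5^6 ≡ 1 (mod 9) ✓
Therefore the multiplicative order of 5 modulo 9 is 6.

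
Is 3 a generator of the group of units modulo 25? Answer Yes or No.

Yes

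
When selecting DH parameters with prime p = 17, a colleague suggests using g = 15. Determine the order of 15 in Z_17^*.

The order of 15 must divide φ(17) = 17 − 1 = 16 = 2^4.
Divisors of 16: 1, 2, 4, 8, 16.
Compute 15^d (mod 17) for the divisors d until we hit 1:
15^1 ≡ 15
15^2 ≡ 4
15^4 ≡ 16
15^8 ≡ 1
The smallest such exponent is 8, so the order of 15 is 8.

8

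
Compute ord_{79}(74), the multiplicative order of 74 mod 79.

By Lagrange's theorem, ord_79(74) divides φ(79) = 79 − 1 = 78 = 2 · 3 · 13.
Divisors of 78: 1, 2, 3, 6, 13, 26, 39, 78.
Compute 74^d (mod 79) for the divisors d until we hit 1:
74^1 ≡ 74 (mod 79)
74^2 ≡ 25 (mod 79)
74^3 ≡ 33 (mod 79)
74^6 ≡ 62 (mod 79)
74^13 ≡ 56 (mod 79)
74^26 ≡ 55 (mod 79)
74^39 ≡ 78 (mod 79)
74^78 ≡ 1 (mod 79) ✓
Hence ord(74) = 78.

78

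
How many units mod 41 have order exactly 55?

0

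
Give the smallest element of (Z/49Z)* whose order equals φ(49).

φ(49) = φ(7^2) = 7·(7−1) = 42 = 2 · 3 · 7.
g is a primitive root iff g^(42/q) ≢ 1 (mod 49) for each prime q ∈ {2, 3, 7}.
g = 2: 2^21 ≡ 1 — hits 1, so not a primitive root.
g = 3: 3^21 ≡ 48; 3^14 ≡ 30; 3^6 ≡ 43 — none is 1, so 3 is a primitive root.
So 3 is the smallest generator of (Z/49Z)^×.

3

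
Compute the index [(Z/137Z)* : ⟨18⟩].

4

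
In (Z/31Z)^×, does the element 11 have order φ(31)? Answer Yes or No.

Yes

φ(31) = 31 − 1 = 30 = 2 · 3 · 5.
Test 11^(30/q) mod 31 for each prime factor q of 30:
11^15 ≡ 30 (mod 31)  [q = 2: ≢ 1 ✓]
11^10 ≡ 5 (mod 31)  [q = 3: ≢ 1 ✓]
11^6 ≡ 4 (mod 31)  [q = 5: ≢ 1 ✓]
All checks pass, so 11 has order 30 and is a primitive root modulo 31.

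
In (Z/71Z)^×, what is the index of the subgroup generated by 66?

By Lagrange's theorem, ord_71(66) divides φ(71) = 71 − 1 = 70 = 2 · 5 · 7.
Divisors of 70: 1, 2, 5, 7, 10, 14, 35, 70.
Compute 66^d (mod 71) for the divisors d until we hit 1:
66^1 ≡ 66 (mod 71)
66^2 ≡ 25 (mod 71)
66^5 ≡ 70 (mod 71)
66^7 ≡ 46 (mod 71)
66^10 ≡ 1 (mod 71) ✓
Thus |⟨66⟩| = ord(66) = 10.
[(Z/71Z)^× : ⟨66⟩] = 70/10 = 7.

7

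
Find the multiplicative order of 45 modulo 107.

By Lagrange's theorem, ord_107(45) divides φ(107) = 107 − 1 = 106 = 2 · 53.
Divisors of 106: 1, 2, 53, 106.
Check 45^d mod 107 for each divisor in increasing order:
45^1 ≡ 45
45^2 ≡ 99
45^53 ≡ 106
45^106 ≡ 1
Hence ord(45) = 106.

106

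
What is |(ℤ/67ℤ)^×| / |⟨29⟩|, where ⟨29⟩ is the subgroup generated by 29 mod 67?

22

Since 29 ∈ (Z/67Z)^×, its order divides φ(67) = 67 − 1 = 66 = 2 · 3 · 11.
Divisors of 66: 1, 2, 3, 6, 11, 22, 33, 66.
Compute 29^d (mod 67) for the divisors d until we hit 1:
29^1 ≡ 29 (mod 67)
29^2 ≡ 37 (mod 67)
29^3 ≡ 1 (mod 67) ✓
Thus |⟨29⟩| = ord(29) = 3.
Index = |(Z/67Z)^×| / |⟨29⟩| = 66 / 3 = 22.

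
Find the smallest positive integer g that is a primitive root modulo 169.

2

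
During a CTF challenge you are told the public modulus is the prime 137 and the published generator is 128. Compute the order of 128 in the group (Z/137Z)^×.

68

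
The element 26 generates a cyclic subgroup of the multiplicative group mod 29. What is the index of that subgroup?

1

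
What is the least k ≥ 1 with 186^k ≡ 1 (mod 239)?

ord(186) | φ(239) = 239 − 1 = 238 = 2 · 7 · 17.
Divisors of 238: 1, 2, 7, 14, 17, 34, 119, 238.
Check 186^d mod 239 for each divisor in increasing order:
186^1 ≡ 186 (mod 239)
186^2 ≡ 180 (mod 239)
186^7 ≡ 71 (mod 239)
186^14 ≡ 22 (mod 239)
186^17 ≡ 201 (mod 239)
186^34 ≡ 10 (mod 239)
186^119 ≡ 1 (mod 239) ✓
Therefore the multiplicative order of 186 modulo 239 is 119.

119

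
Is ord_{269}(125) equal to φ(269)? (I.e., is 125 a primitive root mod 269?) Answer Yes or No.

φ(269) = 269 − 1 = 268 = 2^2 · 67.
It suffices to check that the order of 125 is not a proper divisor of 268: compute 125^(268/q) for q ∈ {2, 67}.
125^134 ≡ 1 (mod 269)  [q = 2: ≡ 1 ✗]
125^4 ≡ 260 (mod 269)  [q = 67: ≢ 1 ✓]
Since 125^134 ≡ 1, the order of 125 divides 134 < 268, so 125 is not a primitive root.

No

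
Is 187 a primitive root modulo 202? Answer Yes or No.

Yes

φ(202) = φ(2)·φ(101) = 1·100 = 100 = 2^2 · 5^2.
An element g generates (Z/202Z)^× iff g^(100/q) ≢ 1 (mod 202) for each prime q ∈ {2, 5}.
187^50 ≡ 201 (mod 202)  [q = 2: ≢ 1 ✓]
187^20 ≡ 87 (mod 202)  [q = 5: ≢ 1 ✓]
Every test exponent gives a nontrivial residue, hence 187 generates the full group.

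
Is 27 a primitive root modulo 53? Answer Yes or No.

Yes

φ(53) = 53 − 1 = 52 = 2^2 · 13.
27 is a primitive root mod 53 iff 27^(φ(53)/q) ≢ 1 for every prime q | φ(53), i.e. q ∈ {2, 13}.
27^26 ≡ 52 (mod 53)  [q = 2: ≢ 1 ✓]
27^4 ≡ 10 (mod 53)  [q = 13: ≢ 1 ✓]
Every test exponent gives a nontrivial residue, hence 27 generates the full group.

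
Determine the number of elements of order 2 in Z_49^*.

1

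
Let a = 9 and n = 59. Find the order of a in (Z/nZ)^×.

29

Since 9 ∈ (Z/59Z)^×, its order divides φ(59) = 59 − 1 = 58 = 2 · 29.
Divisors of 58: 1, 2, 29, 58.
Evaluate successive powers at the divisors of 58:
9^1 ≡ 9
9^2 ≡ 22
9^29 ≡ 1
Hence ord(9) = 29.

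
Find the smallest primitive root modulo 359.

7

φ(359) = 359 − 1 = 358 = 2 · 179.
g is a primitive root iff g^(358/q) ≢ 1 (mod 359) for each prime q ∈ {2, 179}.
g = 2: 2^179 ≡ 1 — hits 1, so not a primitive root.
g = 3: 3^179 ≡ 1 — hits 1, so not a primitive root.
g = 4: 4^179 ≡ 1 — hits 1, so not a primitive root.
g = 5: 5^179 ≡ 1 — hits 1, so not a primitive root.
g = 6: 6^179 ≡ 1 — hits 1, so not a primitive root.
g = 7: 7^179 ≡ 358; 7^2 ≡ 49 — none is 1, so 7 is a primitive root.
Hence the least primitive root of 359 is 7.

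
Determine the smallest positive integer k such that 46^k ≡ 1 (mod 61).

30

Since 46 ∈ (Z/61Z)^×, its order divides φ(61) = 61 − 1 = 60 = 2^2 · 3 · 5.
Divisors of 60: 1, 2, 3, 4, 5, 6, 10, 12, 15, 20, 30, 60.
Check 46^d mod 61 for each divisor in increasing order:
46^1 ≡ 46 (mod 61)
46^2 ≡ 42 (mod 61)
46^3 ≡ 41 (mod 61)
46^4 ≡ 56 (mod 61)
46^5 ≡ 14 (mod 61)
46^6 ≡ 34 (mod 61)
46^10 ≡ 13 (mod 61)
46^12 ≡ 58 (mod 61)
46^15 ≡ 60 (mod 61)
46^20 ≡ 47 (mod 61)
46^30 ≡ 1 (mod 61) ✓
So ord_61(46) = 30.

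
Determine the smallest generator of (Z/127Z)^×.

3

φ(127) = 127 − 1 = 126 = 2 · 3^2 · 7.
Test candidates g = 2, 3, … against the prime factors q ∈ {2, 3, 7} of φ(127): g is a generator iff g^(126/q) ≢ 1 for every such q.
g = 2: 2^63 ≡ 1 — hits 1, so not a primitive root.
g = 3: 3^63 ≡ 126; 3^42 ≡ 107; 3^18 ≡ 4 — none is 1, so 3 is a primitive root.
So 3 is the smallest generator of (Z/127Z)^×.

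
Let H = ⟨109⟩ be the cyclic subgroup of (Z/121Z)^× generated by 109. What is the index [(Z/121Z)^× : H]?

Since 109 ∈ (Z/121Z)^×, its order divides φ(121) = φ(11^2) = 11·(11−1) = 110 = 2 · 5 · 11.
Divisors of 110: 1, 2, 5, 10, 11, 22, 55, 110.
Evaluate successive powers at the divisors of 110:
109^1 ≡ 109
109^2 ≡ 23
109^5 ≡ 65
109^10 ≡ 111
109^11 ≡ 120
109^22 ≡ 1
So ord_121(109) = 22, hence |⟨109⟩| = 22.
[(Z/121Z)^× : ⟨109⟩] = 110/22 = 5.

5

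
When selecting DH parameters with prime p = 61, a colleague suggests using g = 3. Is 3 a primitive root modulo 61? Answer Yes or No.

No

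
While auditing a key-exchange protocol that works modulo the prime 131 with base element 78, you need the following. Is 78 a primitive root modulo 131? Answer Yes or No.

φ(131) = 131 − 1 = 130 = 2 · 5 · 13.
It suffices to check that the order of 78 is not a proper divisor of 130: compute 78^(130/q) for q ∈ {2, 5, 13}.
78^65 ≡ 130 (mod 131)  [q = 2: ≢ 1 ✓]
78^26 ≡ 53 (mod 131)  [q = 5: ≢ 1 ✓]
78^10 ≡ 1 (mod 131)  [q = 13: ≡ 1 ✗]
The check at q = 13 fails, so 78 generates a proper subgroup.

No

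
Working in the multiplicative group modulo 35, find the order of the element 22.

By Lagrange's theorem, ord_35(22) divides φ(35) = φ(5·7) = (5−1)·(7−1) = 4·6 = 24 = 2^3 · 3.
Divisors of 24: 1, 2, 3, 4, 6, 8, 12, 24.
Evaluate successive powers at the divisors of 24:
22^1 ≡ 22
22^2 ≡ 29
22^3 ≡ 8
22^4 ≡ 1
Therefore the multiplicative order of 22 modulo 35 is 4.

4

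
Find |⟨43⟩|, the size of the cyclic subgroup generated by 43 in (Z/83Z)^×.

Since 43 ∈ (Z/83Z)^×, its order divides φ(83) = 83 − 1 = 82 = 2 · 41.
Divisors of 82: 1, 2, 41, 82.
Evaluate successive powers at the divisors of 82:
43^1 ≡ 43
43^2 ≡ 23
43^41 ≡ 82
43^82 ≡ 1
The smallest such exponent is 82, so the order of 43 is 82.

82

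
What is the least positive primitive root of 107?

2

φ(107) = 107 − 1 = 106 = 2 · 53.
g is a primitive root iff g^(106/q) ≢ 1 (mod 107) for each prime q ∈ {2, 53}.
g = 2: 2^53 ≡ 106; 2^2 ≡ 4 — none is 1, so 2 is a primitive root.
The smallest primitive root modulo 107 is 2.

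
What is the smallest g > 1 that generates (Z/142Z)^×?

7

φ(142) = φ(2)·φ(71) = 1·70 = 70 = 2 · 5 · 7.
g is a primitive root iff g^(70/q) ≢ 1 (mod 142) for each prime q ∈ {2, 5, 7}.
g = 2: gcd(2, 142) = 2 > 1, not a unit — skip.
g = 3: 3^35 ≡ 1 — hits 1, so not a primitive root.
g = 4: gcd(4, 142) = 2 > 1, not a unit — skip.
g = 5: 5^35 ≡ 1 — hits 1, so not a primitive root.
g = 6: gcd(6, 142) = 2 > 1, not a unit — skip.
g = 7: 7^35 ≡ 141; 7^14 ≡ 125; 7^10 ≡ 45 — none is 1, so 7 is a primitive root.
The smallest primitive root modulo 142 is 7.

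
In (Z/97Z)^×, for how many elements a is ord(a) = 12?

φ(97) = 97 − 1 = 96 = 2^5 · 3.
(Z/97Z)^× is cyclic (|G| = 96); a cyclic group of order m has exactly φ(d) elements of each order d | m, and none otherwise.
12 = 2^2 · 3 divides 96, and φ(12) = 4.

4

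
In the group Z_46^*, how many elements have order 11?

φ(46) = φ(2)·φ(23) = 1·22 = 22 = 2 · 11.
(Z/46Z)^× is cyclic (|G| = 22); a cyclic group of order m has exactly φ(d) elements of each order d | m, and none otherwise.
11 | 22, and φ(11) = 11 − 1 = 10.

10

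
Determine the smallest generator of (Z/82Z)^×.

φ(82) = φ(2)·φ(41) = 1·40 = 40 = 2^3 · 5.
Test candidates g = 2, 3, … against the prime factors q ∈ {2, 5} of φ(82): g is a generator iff g^(40/q) ≢ 1 for every such q.
g = 2: gcd(2, 82) = 2 > 1, not a unit — skip.
g = 3: 3^20 ≡ 81; 3^8 ≡ 1 — hits 1, so not a primitive root.
g = 4: gcd(4, 82) = 2 > 1, not a unit — skip.
g = 5: 5^20 ≡ 1 — hits 1, so not a primitive root.
g = 6: gcd(6, 82) = 2 > 1, not a unit — skip.
g = 7: 7^20 ≡ 81; 7^8 ≡ 37 — none is 1, so 7 is a primitive root.
So 7 is the smallest generator of (Z/82Z)^×.

7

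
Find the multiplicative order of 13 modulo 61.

3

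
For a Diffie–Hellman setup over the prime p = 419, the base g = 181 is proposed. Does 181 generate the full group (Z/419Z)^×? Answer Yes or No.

φ(419) = 419 − 1 = 418 = 2 · 11 · 19.
Test 181^(418/q) mod 419 for each prime factor q of 418:
181^209 ≡ 418 (mod 419)  [q = 2: ≢ 1 ✓]
181^38 ≡ 152 (mod 419)  [q = 11: ≢ 1 ✓]
181^22 ≡ 114 (mod 419)  [q = 19: ≢ 1 ✓]
None equal 1, so ord_419(181) = 418: 181 is a primitive root.

Yes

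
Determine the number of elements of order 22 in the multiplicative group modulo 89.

10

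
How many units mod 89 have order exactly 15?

φ(89) = 89 − 1 = 88 = 2^3 · 11.
Since (Z/89Z)^× is cyclic of order 88, the number of elements of order d is φ(d) when d | 88 and 0 otherwise.
Since 15 ∤ 88, the count is 0.

0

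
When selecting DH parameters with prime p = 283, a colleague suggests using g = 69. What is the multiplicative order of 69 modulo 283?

ord(69) | φ(283) = 283 − 1 = 282 = 2 · 3 · 47.
Divisors of 282: 1, 2, 3, 6, 47, 94, 141, 282.
Check 69^d mod 283 for each divisor in increasing order:
69^1 ≡ 69 (mod 283)
69^2 ≡ 233 (mod 283)
69^3 ≡ 229 (mod 283)
69^6 ≡ 86 (mod 283)
69^47 ≡ 45 (mod 283)
69^94 ≡ 44 (mod 283)
69^141 ≡ 282 (mod 283)
69^282 ≡ 1 (mod 283) ✓
So ord_283(69) = 282.

282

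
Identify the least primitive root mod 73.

5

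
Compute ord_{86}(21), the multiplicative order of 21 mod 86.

7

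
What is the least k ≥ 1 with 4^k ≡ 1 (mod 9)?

3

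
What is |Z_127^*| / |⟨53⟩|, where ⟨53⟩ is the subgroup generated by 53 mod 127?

ord(53) | φ(127) = 127 − 1 = 126 = 2 · 3^2 · 7.
Divisors of 126: 1, 2, 3, 6, 7, 9, 14, 18, 21, 42, 63, 126.
Check 53^d mod 127 for each divisor in increasing order:
53^1 ≡ 53
53^2 ≡ 15
53^3 ≡ 33
53^6 ≡ 73
53^7 ≡ 59
53^9 ≡ 123
53^14 ≡ 52
53^18 ≡ 16
53^21 ≡ 20
53^42 ≡ 19
53^63 ≡ 126
53^126 ≡ 1
Thus |⟨53⟩| = ord(53) = 126.
[(Z/127Z)^× : ⟨53⟩] = 126/126 = 1.

1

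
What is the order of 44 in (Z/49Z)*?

21

Since 44 ∈ (Z/49Z)^×, its order divides φ(49) = φ(7^2) = 7·(7−1) = 42 = 2 · 3 · 7.
Divisors of 42: 1, 2, 3, 6, 7, 14, 21, 42.
Evaluate successive powers at the divisors of 42:
44^1 ≡ 44 (mod 49)
44^2 ≡ 25 (mod 49)
44^3 ≡ 22 (mod 49)
44^6 ≡ 43 (mod 49)
44^7 ≡ 30 (mod 49)
44^14 ≡ 18 (mod 49)
44^21 ≡ 1 (mod 49) ✓
So ord_49(44) = 21.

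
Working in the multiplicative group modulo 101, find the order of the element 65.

10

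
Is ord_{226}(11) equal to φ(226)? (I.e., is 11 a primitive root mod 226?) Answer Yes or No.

φ(226) = φ(2)·φ(113) = 1·112 = 112 = 2^4 · 7.
Test 11^(112/q) mod 226 for each prime factor q of 112:
11^56 ≡ 1 (mod 226)  [q = 2: ≡ 1 ✗]
11^16 ≡ 219 (mod 226)  [q = 7: ≢ 1 ✓]
Since 11^56 ≡ 1, the order of 11 divides 56 < 112, so 11 is not a primitive root.

No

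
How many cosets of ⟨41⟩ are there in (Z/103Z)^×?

2

The order of 41 must divide φ(103) = 103 − 1 = 102 = 2 · 3 · 17.
Divisors of 102: 1, 2, 3, 6, 17, 34, 51, 102.
Evaluate successive powers at the divisors of 102:
41^1 ≡ 41 (mod 103)
41^2 ≡ 33 (mod 103)
41^3 ≡ 14 (mod 103)
41^6 ≡ 93 (mod 103)
41^17 ≡ 56 (mod 103)
41^34 ≡ 46 (mod 103)
41^51 ≡ 1 (mod 103) ✓
The order of 41 is 51, so the subgroup it generates has 51 elements.
The index is φ(103) / ord(41) = 102 / 51 = 2.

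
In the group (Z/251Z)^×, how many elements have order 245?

φ(251) = 251 − 1 = 250 = 2 · 5^3.
In a cyclic group of order 250, there are φ(d) elements of order d for each divisor d of 250, and zero for non-divisors.
Here 250 is not a multiple of 245, so there are no elements of order 245.

0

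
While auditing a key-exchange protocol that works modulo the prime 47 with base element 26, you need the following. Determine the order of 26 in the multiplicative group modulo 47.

46

The order of 26 must divide φ(47) = 47 − 1 = 46 = 2 · 23.
Divisors of 46: 1, 2, 23, 46.
Check 26^d mod 47 for each divisor in increasing order:
26^1 ≡ 26
26^2 ≡ 18
26^23 ≡ 46
26^46 ≡ 1
The smallest such exponent is 46, so the order of 26 is 46.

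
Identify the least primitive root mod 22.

7

φ(22) = φ(2)·φ(11) = 1·10 = 10 = 2 · 5.
Test candidates g = 2, 3, … against the prime factors q ∈ {2, 5} of φ(22): g is a generator iff g^(10/q) ≢ 1 for every such q.
g = 2: gcd(2, 22) = 2 > 1, not a unit — skip.
g = 3: 3^5 ≡ 1 — hits 1, so not a primitive root.
g = 4: gcd(4, 22) = 2 > 1, not a unit — skip.
g = 5: 5^5 ≡ 1 — hits 1, so not a primitive root.
g = 6: gcd(6, 22) = 2 > 1, not a unit — skip.
g = 7: 7^5 ≡ 21; 7^2 ≡ 5 — none is 1, so 7 is a primitive root.
So 7 is the smallest generator of (Z/22Z)^×.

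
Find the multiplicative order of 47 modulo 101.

By Lagrange's theorem, ord_101(47) divides φ(101) = 101 − 1 = 100 = 2^2 · 5^2.
Divisors of 100: 1, 2, 4, 5, 10, 20, 25, 50, 100.
Check 47^d mod 101 for each divisor in increasing order:
47^1 ≡ 47 (mod 101)
47^2 ≡ 88 (mod 101)
47^4 ≡ 68 (mod 101)
47^5 ≡ 65 (mod 101)
47^10 ≡ 84 (mod 101)
47^20 ≡ 87 (mod 101)
47^25 ≡ 100 (mod 101)
47^50 ≡ 1 (mod 101) ✓
Therefore the multiplicative order of 47 modulo 101 is 50.

50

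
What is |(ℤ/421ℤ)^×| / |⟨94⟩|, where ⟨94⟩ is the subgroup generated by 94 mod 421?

Since 94 ∈ (Z/421Z)^×, its order divides φ(421) = 421 − 1 = 420 = 2^2 · 3 · 5 · 7.
Divisors of 420: 1, 2, 3, 4, 5, 6, 7, 10, 12, 14, 15, 20, 21, 28, 30, 35, 42, 60, 70, 84, 105, 140, 210, 420.
Evaluate successive powers at the divisors of 420:
94^1 ≡ 94 (mod 421)
94^2 ≡ 416 (mod 421)
94^3 ≡ 372 (mod 421)
94^4 ≡ 25 (mod 421)
94^5 ≡ 245 (mod 421)
94^6 ≡ 296 (mod 421)
94^7 ≡ 38 (mod 421)
94^10 ≡ 243 (mod 421)
94^12 ≡ 48 (mod 421)
94^14 ≡ 181 (mod 421)
94^15 ≡ 174 (mod 421)
94^20 ≡ 109 (mod 421)
94^21 ≡ 142 (mod 421)
94^28 ≡ 344 (mod 421)
94^30 ≡ 385 (mod 421)
94^35 ≡ 21 (mod 421)
94^42 ≡ 377 (mod 421)
94^60 ≡ 33 (mod 421)
94^70 ≡ 20 (mod 421)
94^84 ≡ 252 (mod 421)
94^105 ≡ 420 (mod 421)
94^140 ≡ 400 (mod 421)
94^210 ≡ 1 (mod 421) ✓
So ord_421(94) = 210, hence |⟨94⟩| = 210.
Index = |(Z/421Z)^×| / |⟨94⟩| = 420 / 210 = 2.

2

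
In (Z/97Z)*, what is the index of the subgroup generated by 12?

6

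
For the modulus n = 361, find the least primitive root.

2

φ(361) = φ(19^2) = 19·(19−1) = 342 = 2 · 3^2 · 19.
g is a primitive root iff g^(342/q) ≢ 1 (mod 361) for each prime q ∈ {2, 3, 19}.
g = 2: 2^171 ≡ 360; 2^114 ≡ 292; 2^18 ≡ 58 — none is 1, so 2 is a primitive root.
Hence the least primitive root of 361 is 2.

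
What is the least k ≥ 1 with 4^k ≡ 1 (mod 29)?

14

The order of 4 must divide φ(29) = 29 − 1 = 28 = 2^2 · 7.
Divisors of 28: 1, 2, 4, 7, 14, 28.
Check 4^d mod 29 for each divisor in increasing order:
4^1 ≡ 4
4^2 ≡ 16
4^4 ≡ 24
4^7 ≡ 28
4^14 ≡ 1
Therefore the multiplicative order of 4 modulo 29 is 14.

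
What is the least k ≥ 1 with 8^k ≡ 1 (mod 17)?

Since 8 ∈ (Z/17Z)^×, its order divides φ(17) = 17 − 1 = 16 = 2^4.
Divisors of 16: 1, 2, 4, 8, 16.
Check 8^d mod 17 for each divisor in increasing order:
8^1 ≡ 8
8^2 ≡ 13
8^4 ≡ 16
8^8 ≡ 1
The smallest such exponent is 8, so the order of 8 is 8.

8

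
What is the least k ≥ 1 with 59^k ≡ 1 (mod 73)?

72

ord(59) | φ(73) = 73 − 1 = 72 = 2^3 · 3^2.
Divisors of 72: 1, 2, 3, 4, 6, 8, 9, 12, 18, 24, 36, 72.
Evaluate successive powers at the divisors of 72:
59^1 ≡ 59 (mod 73)
59^2 ≡ 50 (mod 73)
59^3 ≡ 30 (mod 73)
59^4 ≡ 18 (mod 73)
59^6 ≡ 24 (mod 73)
59^8 ≡ 32 (mod 73)
59^9 ≡ 63 (mod 73)
59^12 ≡ 65 (mod 73)
59^18 ≡ 27 (mod 73)
59^24 ≡ 64 (mod 73)
59^36 ≡ 72 (mod 73)
59^72 ≡ 1 (mod 73) ✓
The smallest such exponent is 72, so the order of 59 is 72.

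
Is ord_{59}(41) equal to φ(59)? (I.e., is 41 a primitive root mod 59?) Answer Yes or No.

φ(59) = 59 − 1 = 58 = 2 · 29.
Test 41^(58/q) mod 59 for each prime factor q of 58:
41^29 ≡ 1 (mod 59)  [q = 2: ≡ 1 ✗]
41^2 ≡ 29 (mod 59)  [q = 29: ≢ 1 ✓]
The check at q = 2 fails, so 41 generates a proper subgroup.

No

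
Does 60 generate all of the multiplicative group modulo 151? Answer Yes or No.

φ(151) = 151 − 1 = 150 = 2 · 3 · 5^2.
60 is a primitive root mod 151 iff 60^(φ(151)/q) ≢ 1 for every prime q | φ(151), i.e. q ∈ {2, 3, 5}.
60^75 ≡ 150 (mod 151)  [q = 2: ≢ 1 ✓]
60^50 ≡ 1 (mod 151)  [q = 3: ≡ 1 ✗]
60^30 ≡ 19 (mod 151)  [q = 5: ≢ 1 ✓]
60^50 ≡ 1 shows ord(60) | 50, strictly less than φ(151); not a primitive root.

No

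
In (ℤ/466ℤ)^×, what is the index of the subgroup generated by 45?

By Lagrange's theorem, ord_466(45) divides φ(466) = φ(2)·φ(233) = 1·232 = 232 = 2^3 · 29.
Divisors of 232: 1, 2, 4, 8, 29, 58, 116, 232.
Compute 45^d (mod 466) for the divisors d until we hit 1:
45^1 ≡ 45 (mod 466)
45^2 ≡ 161 (mod 466)
45^4 ≡ 291 (mod 466)
45^8 ≡ 335 (mod 466)
45^29 ≡ 97 (mod 466)
45^58 ≡ 89 (mod 466)
45^116 ≡ 465 (mod 466)
45^232 ≡ 1 (mod 466) ✓
Thus |⟨45⟩| = ord(45) = 232.
The index is φ(466) / ord(45) = 232 / 232 = 1.

1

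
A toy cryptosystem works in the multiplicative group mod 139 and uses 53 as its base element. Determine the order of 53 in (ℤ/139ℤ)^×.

ord(53) | φ(139) = 139 − 1 = 138 = 2 · 3 · 23.
Divisors of 138: 1, 2, 3, 6, 23, 46, 69, 138.
Compute 53^d (mod 139) for the divisors d until we hit 1:
53^1 ≡ 53 (mod 139)
53^2 ≡ 29 (mod 139)
53^3 ≡ 8 (mod 139)
53^6 ≡ 64 (mod 139)
53^23 ≡ 43 (mod 139)
53^46 ≡ 42 (mod 139)
53^69 ≡ 138 (mod 139)
53^138 ≡ 1 (mod 139) ✓
Hence ord(53) = 138.

138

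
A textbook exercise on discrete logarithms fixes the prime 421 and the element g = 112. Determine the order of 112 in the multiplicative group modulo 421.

42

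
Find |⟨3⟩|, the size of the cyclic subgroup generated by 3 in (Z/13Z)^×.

Since 3 ∈ (Z/13Z)^×, its order divides φ(13) = 13 − 1 = 12 = 2^2 · 3.
Divisors of 12: 1, 2, 3, 4, 6, 12.
Check 3^d mod 13 for each divisor in increasing order:
3^1 ≡ 3 (mod 13)
3^2 ≡ 9 (mod 13)
3^3 ≡ 1 (mod 13) ✓
So ord_13(3) = 3.

3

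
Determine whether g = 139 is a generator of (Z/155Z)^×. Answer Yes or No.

155 = 5 · 31 is a product of two distinct odd primes, so (Z/155Z)^× ≅ (Z/5Z)^× × (Z/31Z)^× is not cyclic.
No primitive root modulo 155 exists; in particular 139 is not one.

No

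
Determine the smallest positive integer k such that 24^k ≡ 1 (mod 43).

ord(24) | φ(43) = 43 − 1 = 42 = 2 · 3 · 7.
Divisors of 42: 1, 2, 3, 6, 7, 14, 21, 42.
Compute 24^d (mod 43) for the divisors d until we hit 1:
24^1 ≡ 24
24^2 ≡ 17
24^3 ≡ 21
24^6 ≡ 11
24^7 ≡ 6
24^14 ≡ 36
24^21 ≡ 1
Therefore the multiplicative order of 24 modulo 43 is 21.

21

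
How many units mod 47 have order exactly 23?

22

φ(47) = 47 − 1 = 46 = 2 · 23.
In a cyclic group of order 46, there are φ(d) elements of order d for each divisor d of 46, and zero for non-divisors.
23 | 46, and φ(23) = 23 − 1 = 22.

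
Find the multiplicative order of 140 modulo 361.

57

By Lagrange's theorem, ord_361(140) divides φ(361) = φ(19^2) = 19·(19−1) = 342 = 2 · 3^2 · 19.
Divisors of 342: 1, 2, 3, 6, 9, 18, 19, 38, 57, 114, 171, 342.
Compute 140^d (mod 361) for the divisors d until we hit 1:
140^1 ≡ 140 (mod 361)
140^2 ≡ 106 (mod 361)
140^3 ≡ 39 (mod 361)
140^6 ≡ 77 (mod 361)
140^9 ≡ 115 (mod 361)
140^18 ≡ 229 (mod 361)
140^19 ≡ 292 (mod 361)
140^38 ≡ 68 (mod 361)
140^57 ≡ 1 (mod 361) ✓
The smallest such exponent is 57, so the order of 140 is 57.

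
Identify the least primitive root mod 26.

7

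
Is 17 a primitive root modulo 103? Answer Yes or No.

φ(103) = 103 − 1 = 102 = 2 · 3 · 17.
17 is a primitive root mod 103 iff 17^(φ(103)/q) ≢ 1 for every prime q | φ(103), i.e. q ∈ {2, 3, 17}.
17^51 ≡ 1 (mod 103)  [q = 2: ≡ 1 ✗]
17^34 ≡ 56 (mod 103)  [q = 3: ≢ 1 ✓]
17^6 ≡ 34 (mod 103)  [q = 17: ≢ 1 ✓]
17^51 ≡ 1 shows ord(17) | 51, strictly less than φ(103); not a primitive root.

No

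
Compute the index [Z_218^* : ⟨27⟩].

12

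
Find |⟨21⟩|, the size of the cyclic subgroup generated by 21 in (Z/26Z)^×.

4

Since 21 ∈ (Z/26Z)^×, its order divides φ(26) = φ(2)·φ(13) = 1·12 = 12 = 2^2 · 3.
Divisors of 12: 1, 2, 3, 4, 6, 12.
Check 21^d mod 26 for each divisor in increasing order:
21^1 ≡ 21 (mod 26)
21^2 ≡ 25 (mod 26)
21^3 ≡ 5 (mod 26)
21^4 ≡ 1 (mod 26) ✓
So ord_26(21) = 4.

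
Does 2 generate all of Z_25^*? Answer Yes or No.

φ(25) = φ(5^2) = 5·(5−1) = 20 = 2^2 · 5.
2 is a primitive root mod 25 iff 2^(φ(25)/q) ≢ 1 for every prime q | φ(25), i.e. q ∈ {2, 5}.
2^10 ≡ 24 (mod 25)  [q = 2: ≢ 1 ✓]
2^4 ≡ 16 (mod 25)  [q = 5: ≢ 1 ✓]
All checks pass, so 2 has order 20 and is a primitive root modulo 25.

Yes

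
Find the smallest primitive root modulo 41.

6

φ(41) = 41 − 1 = 40 = 2^3 · 5.
Test candidates g = 2, 3, … against the prime factors q ∈ {2, 5} of φ(41): g is a generator iff g^(40/q) ≢ 1 for every such q.
g = 2: 2^20 ≡ 1 — hits 1, so not a primitive root.
g = 3: 3^20 ≡ 40; 3^8 ≡ 1 — hits 1, so not a primitive root.
g = 4: 4^20 ≡ 1 — hits 1, so not a primitive root.
g = 5: 5^20 ≡ 1 — hits 1, so not a primitive root.
g = 6: 6^20 ≡ 40; 6^8 ≡ 10 — none is 1, so 6 is a primitive root.
The smallest primitive root modulo 41 is 6.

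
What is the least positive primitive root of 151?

6

φ(151) = 151 − 1 = 150 = 2 · 3 · 5^2.
Test candidates g = 2, 3, … against the prime factors q ∈ {2, 3, 5} of φ(151): g is a generator iff g^(150/q) ≢ 1 for every such q.
g = 2: 2^75 ≡ 1 — hits 1, so not a primitive root.
g = 3: 3^75 ≡ 150; 3^50 ≡ 1 — hits 1, so not a primitive root.
g = 4: 4^75 ≡ 1 — hits 1, so not a primitive root.
g = 5: 5^75 ≡ 1 — hits 1, so not a primitive root.
g = 6: 6^75 ≡ 150; 6^50 ≡ 32; 6^30 ≡ 59 — none is 1, so 6 is a primitive root.
The smallest primitive root modulo 151 is 6.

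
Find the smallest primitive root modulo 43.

φ(43) = 43 − 1 = 42 = 2 · 3 · 7.
g is a primitive root iff g^(42/q) ≢ 1 (mod 43) for each prime q ∈ {2, 3, 7}.
g = 2: 2^21 ≡ 42; 2^14 ≡ 1 — hits 1, so not a primitive root.
g = 3: 3^21 ≡ 42; 3^14 ≡ 36; 3^6 ≡ 41 — none is 1, so 3 is a primitive root.
The smallest primitive root modulo 43 is 3.

3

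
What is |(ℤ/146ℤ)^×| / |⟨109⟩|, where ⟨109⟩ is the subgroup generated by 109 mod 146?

ord(109) | φ(146) = φ(2)·φ(73) = 1·72 = 72 = 2^3 · 3^2.
Divisors of 72: 1, 2, 3, 4, 6, 8, 9, 12, 18, 24, 36, 72.
Check 109^d mod 146 for each divisor in increasing order:
109^1 ≡ 109 (mod 146)
109^2 ≡ 55 (mod 146)
109^3 ≡ 9 (mod 146)
109^4 ≡ 105 (mod 146)
109^6 ≡ 81 (mod 146)
109^8 ≡ 75 (mod 146)
109^9 ≡ 145 (mod 146)
109^12 ≡ 137 (mod 146)
109^18 ≡ 1 (mod 146) ✓
Thus |⟨109⟩| = ord(109) = 18.
The index is φ(146) / ord(109) = 72 / 18 = 4.

4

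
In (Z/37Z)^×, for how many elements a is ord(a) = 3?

2

φ(37) = 37 − 1 = 36 = 2^2 · 3^2.
In a cyclic group of order 36, there are φ(d) elements of order d for each divisor d of 36, and zero for non-divisors.
3 | 36, and φ(3) = 3 − 1 = 2.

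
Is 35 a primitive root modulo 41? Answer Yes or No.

φ(41) = 41 − 1 = 40 = 2^3 · 5.
Test 35^(40/q) mod 41 for each prime factor q of 40:
35^20 ≡ 40 (mod 41)  [q = 2: ≢ 1 ✓]
35^8 ≡ 10 (mod 41)  [q = 5: ≢ 1 ✓]
None equal 1, so ord_41(35) = 40: 35 is a primitive root.

Yes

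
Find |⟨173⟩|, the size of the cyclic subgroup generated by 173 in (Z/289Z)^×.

272

ord(173) | φ(289) = φ(17^2) = 17·(17−1) = 272 = 2^4 · 17.
Divisors of 272: 1, 2, 4, 8, 16, 17, 34, 68, 136, 272.
Evaluate successive powers at the divisors of 272:
173^1 ≡ 173 (mod 289)
173^2 ≡ 162 (mod 289)
173^4 ≡ 234 (mod 289)
173^8 ≡ 135 (mod 289)
173^16 ≡ 18 (mod 289)
173^17 ≡ 224 (mod 289)
173^34 ≡ 179 (mod 289)
173^68 ≡ 251 (mod 289)
173^136 ≡ 288 (mod 289)
173^272 ≡ 1 (mod 289) ✓
So ord_289(173) = 272.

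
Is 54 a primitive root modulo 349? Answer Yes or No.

Yes

φ(349) = 349 − 1 = 348 = 2^2 · 3 · 29.
An element g generates (Z/349Z)^× iff g^(348/q) ≢ 1 (mod 349) for each prime q ∈ {2, 3, 29}.
54^174 ≡ 348 (mod 349)  [q = 2: ≢ 1 ✓]
54^116 ≡ 226 (mod 349)  [q = 3: ≢ 1 ✓]
54^12 ≡ 322 (mod 349)  [q = 29: ≢ 1 ✓]
Every test exponent gives a nontrivial residue, hence 54 generates the full group.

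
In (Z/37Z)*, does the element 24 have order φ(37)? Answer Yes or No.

φ(37) = 37 − 1 = 36 = 2^2 · 3^2.
24 is a primitive root mod 37 iff 24^(φ(37)/q) ≢ 1 for every prime q | φ(37), i.e. q ∈ {2, 3}.
24^18 ≡ 36 (mod 37)  [q = 2: ≢ 1 ✓]
24^12 ≡ 10 (mod 37)  [q = 3: ≢ 1 ✓]
None equal 1, so ord_37(24) = 36: 24 is a primitive root.

Yes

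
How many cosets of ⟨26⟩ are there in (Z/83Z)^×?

2

Since 26 ∈ (Z/83Z)^×, its order divides φ(83) = 83 − 1 = 82 = 2 · 41.
Divisors of 82: 1, 2, 41, 82.
Test each divisor d:
26^1 ≡ 26
26^2 ≡ 12
26^41 ≡ 1
So ord_83(26) = 41, hence |⟨26⟩| = 41.
[(Z/83Z)^× : ⟨26⟩] = 82/41 = 2.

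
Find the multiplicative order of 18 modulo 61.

60

Since 18 ∈ (Z/61Z)^×, its order divides φ(61) = 61 − 1 = 60 = 2^2 · 3 · 5.
Divisors of 60: 1, 2, 3, 4, 5, 6, 10, 12, 15, 20, 30, 60.
Compute 18^d (mod 61) for the divisors d until we hit 1:
18^1 ≡ 18 (mod 61)
18^2 ≡ 19 (mod 61)
18^3 ≡ 37 (mod 61)
18^4 ≡ 56 (mod 61)
18^5 ≡ 32 (mod 61)
18^6 ≡ 27 (mod 61)
18^10 ≡ 48 (mod 61)
18^12 ≡ 58 (mod 61)
18^15 ≡ 11 (mod 61)
18^20 ≡ 47 (mod 61)
18^30 ≡ 60 (mod 61)
18^60 ≡ 1 (mod 61) ✓
So ord_61(18) = 60.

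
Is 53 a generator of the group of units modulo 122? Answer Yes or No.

No

φ(122) = φ(2)·φ(61) = 1·60 = 60 = 2^2 · 3 · 5.
53 is a primitive root mod 122 iff 53^(φ(122)/q) ≢ 1 for every prime q | φ(122), i.e. q ∈ {2, 3, 5}.
53^30 ≡ 121 (mod 122)  [q = 2: ≢ 1 ✓]
53^20 ≡ 1 (mod 122)  [q = 3: ≡ 1 ✗]
53^12 ≡ 119 (mod 122)  [q = 5: ≢ 1 ✓]
53^20 ≡ 1 shows ord(53) | 20, strictly less than φ(122); not a primitive root.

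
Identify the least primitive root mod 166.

5

φ(166) = φ(2)·φ(83) = 1·82 = 82 = 2 · 41.
Test candidates g = 2, 3, … against the prime factors q ∈ {2, 41} of φ(166): g is a generator iff g^(82/q) ≢ 1 for every such q.
g = 2: gcd(2, 166) = 2 > 1, not a unit — skip.
g = 3: 3^41 ≡ 1 — hits 1, so not a primitive root.
g = 4: gcd(4, 166) = 2 > 1, not a unit — skip.
g = 5: 5^41 ≡ 165; 5^2 ≡ 25 — none is 1, so 5 is a primitive root.
Hence the least primitive root of 166 is 5.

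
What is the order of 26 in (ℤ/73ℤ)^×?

The order of 26 must divide φ(73) = 73 − 1 = 72 = 2^3 · 3^2.
Divisors of 72: 1, 2, 3, 4, 6, 8, 9, 12, 18, 24, 36, 72.
Check 26^d mod 73 for each divisor in increasing order:
26^1 ≡ 26 (mod 73)
26^2 ≡ 19 (mod 73)
26^3 ≡ 56 (mod 73)
26^4 ≡ 69 (mod 73)
26^6 ≡ 70 (mod 73)
26^8 ≡ 16 (mod 73)
26^9 ≡ 51 (mod 73)
26^12 ≡ 9 (mod 73)
26^18 ≡ 46 (mod 73)
26^24 ≡ 8 (mod 73)
26^36 ≡ 72 (mod 73)
26^72 ≡ 1 (mod 73) ✓
So ord_73(26) = 72.

72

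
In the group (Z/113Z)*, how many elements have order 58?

φ(113) = 113 − 1 = 112 = 2^4 · 7.
Since (Z/113Z)^× is cyclic of order 112, the number of elements of order d is φ(d) when d | 112 and 0 otherwise.
Since 58 ∤ 112, the count is 0.

0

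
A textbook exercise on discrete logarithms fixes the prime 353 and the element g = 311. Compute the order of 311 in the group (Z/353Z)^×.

4

Since 311 ∈ (Z/353Z)^×, its order divides φ(353) = 353 − 1 = 352 = 2^5 · 11.
Divisors of 352: 1, 2, 4, 8, 11, 16, 22, 32, 44, 88, 176, 352.
Check 311^d mod 353 for each divisor in increasing order:
311^1 ≡ 311 (mod 353)
311^2 ≡ 352 (mod 353)
311^4 ≡ 1 (mod 353) ✓
Hence ord(311) = 4.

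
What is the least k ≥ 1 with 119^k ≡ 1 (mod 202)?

100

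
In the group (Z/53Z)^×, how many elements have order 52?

24

φ(53) = 53 − 1 = 52 = 2^2 · 13.
In a cyclic group of order 52, there are φ(d) elements of order d for each divisor d of 52, and zero for non-divisors.
52 = 2^2 · 13 divides 52, and φ(52) = 24.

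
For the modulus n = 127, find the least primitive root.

3

φ(127) = 127 − 1 = 126 = 2 · 3^2 · 7.
g is a primitive root iff g^(126/q) ≢ 1 (mod 127) for each prime q ∈ {2, 3, 7}.
g = 2: 2^63 ≡ 1 — hits 1, so not a primitive root.
g = 3: 3^63 ≡ 126; 3^42 ≡ 107; 3^18 ≡ 4 — none is 1, so 3 is a primitive root.
Hence the least primitive root of 127 is 3.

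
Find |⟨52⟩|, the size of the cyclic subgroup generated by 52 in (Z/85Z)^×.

4

The order of 52 must divide φ(85) = φ(5·17) = (5−1)·(17−1) = 4·16 = 64 = 2^6.
Divisors of 64: 1, 2, 4, 8, 16, 32, 64.
Test each divisor d:
52^1 ≡ 52 (mod 85)
52^2 ≡ 69 (mod 85)
52^4 ≡ 1 (mod 85) ✓
The smallest such exponent is 4, so the order of 52 is 4.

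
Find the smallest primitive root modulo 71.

φ(71) = 71 − 1 = 70 = 2 · 5 · 7.
Test candidates g = 2, 3, … against the prime factors q ∈ {2, 5, 7} of φ(71): g is a generator iff g^(70/q) ≢ 1 for every such q.
g = 2: 2^35 ≡ 1 — hits 1, so not a primitive root.
g = 3: 3^35 ≡ 1 — hits 1, so not a primitive root.
g = 4: 4^35 ≡ 1 — hits 1, so not a primitive root.
g = 5: 5^35 ≡ 1 — hits 1, so not a primitive root.
g = 6: 6^35 ≡ 1 — hits 1, so not a primitive root.
g = 7: 7^35 ≡ 70; 7^14 ≡ 54; 7^10 ≡ 45 — none is 1, so 7 is a primitive root.
The smallest primitive root modulo 71 is 7.

7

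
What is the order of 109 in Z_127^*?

ord(109) | φ(127) = 127 − 1 = 126 = 2 · 3^2 · 7.
Divisors of 126: 1, 2, 3, 6, 7, 9, 14, 18, 21, 42, 63, 126.
Check 109^d mod 127 for each divisor in increasing order:
109^1 ≡ 109 (mod 127)
109^2 ≡ 70 (mod 127)
109^3 ≡ 10 (mod 127)
109^6 ≡ 100 (mod 127)
109^7 ≡ 105 (mod 127)
109^9 ≡ 111 (mod 127)
109^14 ≡ 103 (mod 127)
109^18 ≡ 2 (mod 127)
109^21 ≡ 20 (mod 127)
109^42 ≡ 19 (mod 127)
109^63 ≡ 126 (mod 127)
109^126 ≡ 1 (mod 127) ✓
The smallest such exponent is 126, so the order of 109 is 126.

126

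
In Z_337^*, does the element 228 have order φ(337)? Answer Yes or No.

Yes

φ(337) = 337 − 1 = 336 = 2^4 · 3 · 7.
Test 228^(336/q) mod 337 for each prime factor q of 336:
228^168 ≡ 336 (mod 337)  [q = 2: ≢ 1 ✓]
228^112 ≡ 208 (mod 337)  [q = 3: ≢ 1 ✓]
228^48 ≡ 295 (mod 337)  [q = 7: ≢ 1 ✓]
Every test exponent gives a nontrivial residue, hence 228 generates the full group.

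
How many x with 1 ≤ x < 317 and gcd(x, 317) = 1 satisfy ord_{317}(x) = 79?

78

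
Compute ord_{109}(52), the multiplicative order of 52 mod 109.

108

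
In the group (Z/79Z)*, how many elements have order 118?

φ(79) = 79 − 1 = 78 = 2 · 3 · 13.
(Z/79Z)^× is cyclic (|G| = 78); a cyclic group of order m has exactly φ(d) elements of each order d | m, and none otherwise.
Here 78 is not a multiple of 118, so there are no elements of order 118.

0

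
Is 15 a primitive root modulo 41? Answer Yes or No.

Yes

φ(41) = 41 − 1 = 40 = 2^3 · 5.
It suffices to check that the order of 15 is not a proper divisor of 40: compute 15^(40/q) for q ∈ {2, 5}.
15^20 ≡ 40 (mod 41)  [q = 2: ≢ 1 ✓]
15^8 ≡ 18 (mod 41)  [q = 5: ≢ 1 ✓]
All checks pass, so 15 has order 40 and is a primitive root modulo 41.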